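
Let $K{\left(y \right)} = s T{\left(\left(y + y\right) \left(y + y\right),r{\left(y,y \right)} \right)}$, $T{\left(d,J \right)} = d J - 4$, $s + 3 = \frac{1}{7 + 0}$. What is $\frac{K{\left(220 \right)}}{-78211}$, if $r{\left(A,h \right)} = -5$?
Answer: $- \frac{19360080}{547477} \approx -35.362$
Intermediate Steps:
$s = - \frac{20}{7}$ ($s = -3 + \frac{1}{7 + 0} = -3 + \frac{1}{7} = - \frac{20}{7} \approx -2.8571$)
$T{\left(d,J \right)} = -4 + J d$ ($T{\left(d,J \right)} = J d - 4 = -4 + J d$)
$K{\left(y \right)} = \frac{80}{7} + \frac{400 y^{2}}{7}$ ($K{\left(y \right)} = - \frac{20 \left(-4 - 5 \left(y + y\right) \left(y + y\right)\right)}{7} = - \frac{20 \left(-4 - 5 \cdot 2 y 2 y\right)}{7} = - \frac{20 \left(-4 - 5 \cdot 4 y^{2}\right)}{7} = - \frac{20 \left(-4 - 20 y^{2}\right)}{7} = \frac{80}{7} + \frac{400 y^{2}}{7}$)
$\frac{K{\left(220 \right)}}{-78211} = \frac{\frac{80}{7} + \frac{400 \cdot 220^{2}}{7}}{-78211} = \left(\frac{80}{7} + \frac{400}{7} \cdot 48400\right) \left(- \frac{1}{78211}\right) = \left(\frac{80}{7} + \frac{19360000}{7}\right) \left(- \frac{1}{78211}\right) = \frac{19360080}{7} \left(- \frac{1}{78211}\right) = - \frac{19360080}{547477}$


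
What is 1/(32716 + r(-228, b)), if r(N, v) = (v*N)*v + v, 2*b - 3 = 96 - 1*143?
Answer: -1/77658 ≈ -1.2877e-5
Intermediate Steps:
b = -22 (b = 3/2 + (96 - 1*143)/2 = 3/2 + (96 - 143)/2 = 3/2 + (½)*(-47) = 3/2 - 47/2 = -22)
r(N, v) = v + N*v² (r(N, v) = (N*v)*v + v = N*v² + v = v + N*v²)
1/(32716 + r(-228, b)) = 1/(32716 - 22*(1 - 228*(-22))) = 1/(32716 - 22*(1 + 5016)) = 1/(32716 - 22*5017) = 1/(32716 - 110374) = 1/(-77658) = -1/77658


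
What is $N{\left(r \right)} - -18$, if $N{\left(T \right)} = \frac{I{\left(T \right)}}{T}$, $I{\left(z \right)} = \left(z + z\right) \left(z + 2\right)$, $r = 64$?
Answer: $150$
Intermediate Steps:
$I{\left(z \right)} = 2 z \left(2 + z\right)$
$N{\left(T \right)} = 4 + 2 T$ ($N{\left(T \right)} = \frac{2 T \left(2 + T\right)}{T} = 4 + 2 T$)
$N{\left(r \right)} - -18 = \left(4 + 2 \cdot 64\right) - -18 = \left(4 + 128\right) + 18 = 132 + 18 = 150$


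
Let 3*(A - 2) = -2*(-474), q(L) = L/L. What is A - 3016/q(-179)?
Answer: -2698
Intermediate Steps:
q(L) = 1
A = 318 (A = 2 + (-2*(-474))/3 = 2 + (1/3)*948 = 2 + 316 = 318)
A - 3016/q(-179) = 318 - 3016/1 = 318 - 3016*1 = 318 - 3016 = -2698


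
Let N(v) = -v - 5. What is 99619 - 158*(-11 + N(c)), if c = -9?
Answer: 100725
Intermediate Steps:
N(v) = -5 - v
99619 - 158*(-11 + N(c)) = 99619 - 158*(-11 + (-5 - 1*(-9))) = 99619 - 158*(-11 + (-5 + 9)) = 99619 - 158*(-11 + 4) = 99619 - 158*(-7) = 99619 - 1*(-1106) = 99619 + 1106 = 100725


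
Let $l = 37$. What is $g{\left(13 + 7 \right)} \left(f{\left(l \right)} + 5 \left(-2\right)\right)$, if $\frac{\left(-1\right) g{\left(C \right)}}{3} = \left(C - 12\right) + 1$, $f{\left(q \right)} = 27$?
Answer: $-459$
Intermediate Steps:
$g{\left(C \right)} = 33 - 3 C$ ($g{\left(C \right)} = - 3 \left(\left(C - 12\right) + 1\right) = - 3 \left(\left(-12 + C\right) + 1\right) = - 3 \left(-11 + C\right) = 33 - 3 C$)
$g{\left(13 + 7 \right)} \left(f{\left(l \right)} + 5 \left(-2\right)\right) = \left(33 - 3 \left(13 + 7\right)\right) \left(27 + 5 \left(-2\right)\right) = \left(33 - 60\right) \left(27 - 10\right) = \left(33 - 60\right) 17 = \left(-27\right) 17 = -459$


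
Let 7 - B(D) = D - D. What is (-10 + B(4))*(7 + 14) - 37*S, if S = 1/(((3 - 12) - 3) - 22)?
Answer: -2105/34 ≈ -61.912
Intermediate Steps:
B(D) = 7 (B(D) = 7 - (D - D) = 7 - 1*0 = 7 + 0 = 7)
S = -1/34 (S = 1/((-9 - 3) - 22) = 1/(-12 - 22) = 1/(-34) = -1/34 ≈ -0.029412)
(-10 + B(4))*(7 + 14) - 37*S = (-10 + 7)*(7 + 14) - 37*(-1/34) = -3*21 + 37/34 = -63 + 37/34 = -2105/34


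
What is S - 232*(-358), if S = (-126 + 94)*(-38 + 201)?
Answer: 77840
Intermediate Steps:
S = -5216 (S = -32*163 = -5216)
S - 232*(-358) = -5216 - 232*(-358) = -5216 + 83056 = 77840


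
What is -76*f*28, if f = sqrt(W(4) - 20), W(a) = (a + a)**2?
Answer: -4256*sqrt(11) ≈ -14116.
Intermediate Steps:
W(a) = 4*a**2 (W(a) = (2*a)**2 = 4*a**2)
f = 2*sqrt(11) (f = sqrt(4*4**2 - 20) = sqrt(4*16 - 20) = sqrt(64 - 20) = sqrt(44) = 2*sqrt(11) ≈ 6.6332)
-76*f*28 = -152*sqrt(11)*28 = -4256*sqrt(11)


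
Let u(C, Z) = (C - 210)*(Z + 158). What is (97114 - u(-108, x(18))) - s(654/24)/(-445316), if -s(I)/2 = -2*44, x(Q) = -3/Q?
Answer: 16399318389/111329 ≈ 1.4731e+5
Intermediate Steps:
s(I) = 176 (s(I) = -(-4)*44 = -2*(-88) = 176)
u(C, Z) = (-210 + C)*(158 + Z)
(97114 - u(-108, x(18))) - s(654/24)/(-445316) = (97114 - (-33180 - (-630)/18 + 158*(-108) - (-324)/18)) - 176/(-445316) = (97114 - (-33180 - (-630)/18 - 17064 - (-324)/18)) - 176*(-1)/445316 = (97114 - (-33180 - 210*(-⅙) - 17064 - 108*(-⅙))) - 1*(-44/111329) = (97114 - (-33180 + 35 - 17064 + 18)) + 44/111329 = (97114 - 1*(-50191)) + 44/111329 = (97114 + 50191) + 44/111329 = 147305 + 44/111329 = 16399318389/111329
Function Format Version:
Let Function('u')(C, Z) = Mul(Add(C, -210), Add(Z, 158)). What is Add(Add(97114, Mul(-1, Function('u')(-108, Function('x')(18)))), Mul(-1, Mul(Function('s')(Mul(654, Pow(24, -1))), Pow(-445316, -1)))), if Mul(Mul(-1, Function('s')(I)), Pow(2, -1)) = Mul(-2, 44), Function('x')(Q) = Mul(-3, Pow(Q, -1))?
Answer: Rational(16399318389, 111329) ≈ 1.4731e+5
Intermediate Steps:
Function('s')(I) = 176 (Function('s')(I) = Mul(-2, Mul(-2, 44)) = Mul(-2, -88) = 176)
Function('u')(C, Z) = Mul(Add(-210, C), Add(158, Z))
Add(Add(97114, Mul(-1, Function('u')(-108, Function('x')(18)))), Mul(-1, Mul(Function('s')(Mul(654, Pow(24, -1))), Pow(-445316, -1)))) = Add(Add(97114, Mul(-1, Add(-33180, Mul(-210, Mul(-3, Pow(18, -1))), Mul(158, -108), Mul(-108, Mul(-3, Pow(18, -1)))))), Mul(-1, Mul(176, Pow(-445316, -1)))) = Add(Add(97114, Mul(-1, Add(-33180, Mul(-210, Mul(-3, Rational(1, 18))), -17064, Mul(-108, Mul(-3, Rational(1, 18)))))), Mul(-1, Mul(176, Rational(-1, 445316)))) = Add(Add(97114, Mul(-1, Add(-33180, Mul(-210, Rational(-1, 6)), -17064, Mul(-108, Rational(-1, 6))))), Mul(-1, Rational(-44, 111329))) = Add(Add(97114, Mul(-1, Add(-33180, 35, -17064, 18))), Rational(44, 111329)) = Add(Add(97114, Mul(-1, -50191)), Rational(44, 111329)) = Add(Add(97114, 50191), Rational(44, 111329)) = Add(147305, Rational(44, 111329)) = Rational(16399318389, 111329)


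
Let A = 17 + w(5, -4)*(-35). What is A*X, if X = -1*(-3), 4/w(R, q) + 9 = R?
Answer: 156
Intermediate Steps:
w(R, q) = 4/(-9 + R)
X = 3
A = 52 (A = 17 + (4/(-9 + 5))*(-35) = 17 + (4/(-4))*(-35) = 17 + (4*(-1/4))*(-35) = 17 - 1*(-35) = 17 + 35 = 52)
A*X = 52*3 = 156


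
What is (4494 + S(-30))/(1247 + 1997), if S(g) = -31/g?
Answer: 134851/97320 ≈ 1.3856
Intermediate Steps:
(4494 + S(-30))/(1247 + 1997) = (4494 - 31/(-30))/(1247 + 1997) = (4494 - 31*(-1/30))/3244 = (4494 + 31/30)*(1/3244) = (134851/30)*(1/3244) = 134851/97320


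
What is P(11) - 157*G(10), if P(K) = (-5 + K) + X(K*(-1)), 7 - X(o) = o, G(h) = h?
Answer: -1546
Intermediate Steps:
X(o) = 7 - o
P(K) = 2 + 2*K (P(K) = (-5 + K) + (7 - K*(-1)) = (-5 + K) + (7 - (-1)*K) = (-5 + K) + (7 + K) = 2 + 2*K)
P(11) - 157*G(10) = (2 + 2*11) - 157*10 = (2 + 22) - 1570 = 24 - 1570 = -1546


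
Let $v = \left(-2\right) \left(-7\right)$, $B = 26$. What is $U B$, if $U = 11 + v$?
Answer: $650$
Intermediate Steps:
$v = 14$
$U = 25$ ($U = 11 + 14 = 25$)
$U B = 25 \cdot 26 = 650$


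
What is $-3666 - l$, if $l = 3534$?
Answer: $-7200$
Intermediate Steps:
$-3666 - l = -3666 - 3534 = -7200$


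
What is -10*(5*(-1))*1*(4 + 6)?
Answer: 500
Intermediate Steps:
-10*(5*(-1))*1*(4 + 6) = -10*(-5*1)*10 = -(-50)*10 = -10*(-50) = 500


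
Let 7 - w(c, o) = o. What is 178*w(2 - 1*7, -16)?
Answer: 4094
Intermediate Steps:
w(c, o) = 7 - o
178*w(2 - 1*7, -16) = 178*(7 - 1*(-16)) = 178*(7 + 16) = 178*23 = 4094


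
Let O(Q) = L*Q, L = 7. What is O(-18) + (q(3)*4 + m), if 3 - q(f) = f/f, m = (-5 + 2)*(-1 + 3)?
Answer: -124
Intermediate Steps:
O(Q) = 7*Q
m = -6 (m = -3*2 = -6)
q(f) = 2 (q(f) = 3 - f/f = 3 - 1*1 = 3 - 1 = 2)
O(-18) + (q(3)*4 + m) = 7*(-18) + (2*4 - 6) = -126 + (8 - 6) = -126 + 2 = -124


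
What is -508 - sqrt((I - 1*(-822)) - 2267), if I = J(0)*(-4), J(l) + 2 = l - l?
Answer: -508 - I*sqrt(1437) ≈ -508.0 - 37.908*I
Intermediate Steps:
J(l) = -2 (J(l) = -2 + (l - l) = -2 + 0 = -2)
I = 8 (I = -2*(-4) = 8)
-508 - sqrt((I - 1*(-822)) - 2267) = -508 - sqrt((8 - 1*(-822)) - 2267) = -508 - sqrt((8 + 822) - 2267) = -508 - sqrt(830 - 2267) = -508 - sqrt(-1437) = -508 - I*sqrt(1437)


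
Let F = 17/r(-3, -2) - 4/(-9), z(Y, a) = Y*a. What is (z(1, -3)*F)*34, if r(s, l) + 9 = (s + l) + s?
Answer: 170/3 ≈ 56.667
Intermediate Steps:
r(s, l) = -9 + l + 2*s (r(s, l) = -9 + ((s + l) + s) = -9 + ((l + s) + s) = -9 + (l + 2*s) = -9 + l + 2*s)
F = -5/9 (F = 17/(-9 - 2 + 2*(-3)) - 4/(-9) = 17/(-9 - 2 - 6) - 4*(-⅑) = 17/(-17) + 4/9 = 17*(-1/17) + 4/9 = -1 + 4/9 = -5/9 ≈ -0.55556)
(z(1, -3)*F)*34 = ((1*(-3))*(-5/9))*34 = -3*(-5/9)*34 = (5/3)*34 = 170/3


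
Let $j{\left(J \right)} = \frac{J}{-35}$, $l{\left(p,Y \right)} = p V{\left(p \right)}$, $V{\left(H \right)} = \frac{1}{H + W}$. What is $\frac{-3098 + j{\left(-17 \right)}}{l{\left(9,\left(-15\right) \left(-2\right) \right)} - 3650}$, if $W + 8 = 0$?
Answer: $\frac{108413}{127435} \approx 0.85073$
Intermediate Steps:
$W = -8$ ($W = -8 + 0 = -8$)
$V{\left(H \right)} = \frac{1}{-8 + H}$ ($V{\left(H \right)} = \frac{1}{H - 8} = \frac{1}{-8 + H}$)
$l{\left(p,Y \right)} = \frac{p}{-8 + p}$
$j{\left(J \right)} = - \frac{J}{35}$ ($j{\left(J \right)} = J \left(- \frac{1}{35}\right) = - \frac{J}{35}$)
$\frac{-3098 + j{\left(-17 \right)}}{l{\left(9,\left(-15\right) \left(-2\right) \right)} - 3650} = \frac{-3098 - - \frac{17}{35}}{\frac{9}{-8 + 9} - 3650} = \frac{-3098 + \frac{17}{35}}{\frac{9}{1} - 3650} = - \frac{108413}{35 \left(9 \cdot 1 - 3650\right)} = - \frac{108413}{35 \left(9 - 3650\right)} = - \frac{108413}{35 \left(-3641\right)} = \left(- \frac{108413}{35}\right) \left(- \frac{1}{3641}\right) = \frac{108413}{127435}$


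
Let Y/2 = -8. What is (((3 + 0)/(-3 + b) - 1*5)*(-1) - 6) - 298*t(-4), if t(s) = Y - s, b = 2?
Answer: 3578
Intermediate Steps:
Y = -16 (Y = 2*(-8) = -16)
t(s) = -16 - s
(((3 + 0)/(-3 + b) - 1*5)*(-1) - 6) - 298*t(-4) = (((3 + 0)/(-3 + 2) - 1*5)*(-1) - 6) - 298*(-16 - 1*(-4)) = ((3/(-1) - 5)*(-1) - 6) - 298*(-16 + 4) = ((3*(-1) - 5)*(-1) - 6) - 298*(-12) = ((-3 - 5)*(-1) - 6) + 3576 = (-8*(-1) - 6) + 3576 = (8 - 6) + 3576 = 2 + 3576 = 3578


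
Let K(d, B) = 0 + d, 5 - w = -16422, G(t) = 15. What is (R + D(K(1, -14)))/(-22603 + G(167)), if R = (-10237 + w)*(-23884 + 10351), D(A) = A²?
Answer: 83769269/22588 ≈ 3708.6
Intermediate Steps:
w = 16427 (w = 5 - 1*(-16422) = 5 + 16422 = 16427)
K(d, B) = d
R = -83769270 (R = (-10237 + 16427)*(-23884 + 10351) = 6190*(-13533) = -83769270)
(R + D(K(1, -14)))/(-22603 + G(167)) = (-83769270 + 1²)/(-22603 + 15) = (-83769270 + 1)/(-22588) = -83769269*(-1/22588) = 83769269/22588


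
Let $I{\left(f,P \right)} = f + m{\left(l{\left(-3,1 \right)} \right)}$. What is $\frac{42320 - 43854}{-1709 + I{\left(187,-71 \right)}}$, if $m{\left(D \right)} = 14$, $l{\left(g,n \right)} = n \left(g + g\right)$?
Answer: $\frac{59}{58} \approx 1.0172$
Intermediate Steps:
$l{\left(g,n \right)} = 2 g n$ ($l{\left(g,n \right)} = n 2 g = 2 g n$)
$I{\left(f,P \right)} = 14 + f$ ($I{\left(f,P \right)} = f + 14 = 14 + f$)
$\frac{42320 - 43854}{-1709 + I{\left(187,-71 \right)}} = \frac{42320 - 43854}{-1709 + \left(14 + 187\right)} = - \frac{1534}{-1709 + 201} = - \frac{1534}{-1508} = \left(-1534\right) \left(- \frac{1}{1508}\right) = \frac{59}{58}$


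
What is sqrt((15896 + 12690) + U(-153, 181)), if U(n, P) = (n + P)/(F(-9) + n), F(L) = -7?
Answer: sqrt(11434330)/20 ≈ 169.07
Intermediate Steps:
U(n, P) = (P + n)/(-7 + n) (U(n, P) = (n + P)/(-7 + n) = (P + n)/(-7 + n))
sqrt((15896 + 12690) + U(-153, 181)) = sqrt((15896 + 12690) + (181 - 153)/(-7 - 153)) = sqrt(28586 + 28/(-160)) = sqrt(28586 - 1/160*28) = sqrt(28586 - 7/40) = sqrt(1143433/40) = sqrt(11434330)/20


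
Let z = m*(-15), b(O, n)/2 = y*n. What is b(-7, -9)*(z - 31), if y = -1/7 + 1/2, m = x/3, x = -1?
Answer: 1170/7 ≈ 167.14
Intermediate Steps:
m = -1/3 ≈ -0.33333
y = 5/14 (y = -1*1/7 + 1*(1/2) = -1/7 + 1/2 = 5/14 ≈ 0.35714)
b(O, n) = 5*n/7 (b(O, n) = 2*(5*n/14) = 5*n/7)
z = 5 (z = -1/3*(-15) = 5)
b(-7, -9)*(z - 31) = ((5/7)*(-9))*(5 - 31) = -45/7*(-26) = 1170/7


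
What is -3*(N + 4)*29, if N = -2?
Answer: -174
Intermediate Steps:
-3*(N + 4)*29 = -3*(-2 + 4)*29 = -3*2*29 = -6*29 = -174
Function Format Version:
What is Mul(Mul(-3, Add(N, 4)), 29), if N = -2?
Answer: -174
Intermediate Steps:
Mul(Mul(-3, Add(N, 4)), 29) = Mul(Mul(-3, Add(-2, 4)), 29) = Mul(Mul(-3, 2), 29) = Mul(-6, 29) = -174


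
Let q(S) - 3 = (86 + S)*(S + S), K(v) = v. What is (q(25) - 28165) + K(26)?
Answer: -22586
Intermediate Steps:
q(S) = 3 + 2*S*(86 + S) (q(S) = 3 + (86 + S)*(S + S) = 3 + (86 + S)*(2*S) = 3 + 2*S*(86 + S))
(q(25) - 28165) + K(26) = ((3 + 2*25² + 172*25) - 28165) + 26 = ((3 + 2*625 + 4300) - 28165) + 26 = ((3 + 1250 + 4300) - 28165) + 26 = (5553 - 28165) + 26 = -22612 + 26 = -22586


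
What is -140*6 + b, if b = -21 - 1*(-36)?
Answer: -825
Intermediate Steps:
b = 15 (b = -21 + 36 = 15)
-140*6 + b = -140*6 + 15 = -840 + 15 = -825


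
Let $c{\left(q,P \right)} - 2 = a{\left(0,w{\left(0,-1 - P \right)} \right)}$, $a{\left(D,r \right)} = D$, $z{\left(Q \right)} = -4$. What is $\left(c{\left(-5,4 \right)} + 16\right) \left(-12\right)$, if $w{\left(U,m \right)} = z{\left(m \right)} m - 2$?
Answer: $-216$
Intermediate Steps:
$w{\left(U,m \right)} = -2 - 4 m$ ($w{\left(U,m \right)} = - 4 m - 2 = -2 - 4 m$)
$c{\left(q,P \right)} = 2$ ($c{\left(q,P \right)} = 2 + 0 = 2$)
$\left(c{\left(-5,4 \right)} + 16\right) \left(-12\right) = \left(2 + 16\right) \left(-12\right) = 18 \left(-12\right) = -216$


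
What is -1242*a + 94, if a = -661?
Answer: 821056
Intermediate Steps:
-1242*a + 94 = -1242*(-661) + 94 = 820962 + 94 = 821056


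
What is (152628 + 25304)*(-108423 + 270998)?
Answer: 28927294900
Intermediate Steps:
(152628 + 25304)*(-108423 + 270998) = 177932*162575 = 28927294900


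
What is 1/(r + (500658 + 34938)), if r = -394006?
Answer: 1/141590 ≈ 7.0626e-6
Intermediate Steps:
1/(r + (500658 + 34938)) = 1/(-394006 + (500658 + 34938)) = 1/(-394006 + 535596) = 1/141590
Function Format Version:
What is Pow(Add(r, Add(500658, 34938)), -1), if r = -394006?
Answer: Rational(1, 141590) ≈ 7.0626e-6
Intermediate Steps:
Pow(Add(r, Add(500658, 34938)), -1) = Pow(Add(-394006, Add(500658, 34938)), -1) = Pow(Add(-394006, 535596), -1) = Pow(141590, -1) = Rational(1, 141590)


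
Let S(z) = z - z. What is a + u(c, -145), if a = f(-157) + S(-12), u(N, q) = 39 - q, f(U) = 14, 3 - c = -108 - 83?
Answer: 198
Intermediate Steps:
c = 194 (c = 3 - (-108 - 83) = 3 - 1*(-191) = 3 + 191 = 194)
S(z) = 0
a = 14 (a = 14 + 0 = 14)
a + u(c, -145) = 14 + (39 - 1*(-145)) = 14 + (39 + 145) = 14 + 184 = 198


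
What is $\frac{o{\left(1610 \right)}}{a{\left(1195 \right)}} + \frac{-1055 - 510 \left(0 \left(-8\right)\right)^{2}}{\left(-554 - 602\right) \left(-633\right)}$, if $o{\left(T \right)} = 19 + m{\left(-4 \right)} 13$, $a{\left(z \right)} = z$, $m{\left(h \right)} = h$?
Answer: $- \frac{120419}{4144260} \approx -0.029057$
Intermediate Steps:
$o{\left(T \right)} = -33$ ($o{\left(T \right)} = 19 - 52 = -33$)
$\frac{o{\left(1610 \right)}}{a{\left(1195 \right)}} + \frac{-1055 - 510 \left(0 \left(-8\right)\right)^{2}}{\left(-554 - 602\right) \left(-633\right)} = - \frac{33}{1195} + \frac{-1055 - 510 \left(0 \left(-8\right)\right)^{2}}{\left(-554 - 602\right) \left(-633\right)} = \left(-33\right) \frac{1}{1195} + \frac{-1055 - 510 \cdot 0^{2}}{\left(-1156\right) \left(-633\right)} = - \frac{33}{1195} + \frac{-1055 - 0}{731748} = - \frac{33}{1195} + \left(-1055 + 0\right) \frac{1}{731748} = - \frac{33}{1195} - \frac{5}{3468} = - \frac{120419}{4144260}$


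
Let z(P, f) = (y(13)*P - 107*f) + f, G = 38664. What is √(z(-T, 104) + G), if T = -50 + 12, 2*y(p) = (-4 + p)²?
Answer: √29179 ≈ 170.82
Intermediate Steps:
y(p) = (-4 + p)²/2
T = -38
z(P, f) = -106*f + 81*P/2 (z(P, f) = (((-4 + 13)²/2)*P - 107*f) + f = (((½)*9²)*P - 107*f) + f = (((½)*81)*P - 107*f) + f = (81*P/2 - 107*f) + f = (-107*f + 81*P/2) + f = -106*f + 81*P/2)
√(z(-T, 104) + G) = √((-106*104 + 81*(-1*(-38))/2) + 38664) = √((-11024 + (81/2)*38) + 38664) = √((-11024 + 1539) + 38664) = √(-9485 + 38664) = √29179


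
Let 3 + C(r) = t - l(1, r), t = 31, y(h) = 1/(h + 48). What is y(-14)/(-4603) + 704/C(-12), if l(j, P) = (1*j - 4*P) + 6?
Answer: -110177435/4225554 ≈ -26.074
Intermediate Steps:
l(j, P) = 6 + j - 4*P (l(j, P) = (j - 4*P) + 6 = 6 + j - 4*P)
y(h) = 1/(48 + h)
C(r) = 21 + 4*r (C(r) = -3 + (31 - (6 + 1 - 4*r)) = -3 + (31 - (7 - 4*r)) = -3 + (31 + (-7 + 4*r)) = -3 + (24 + 4*r) = 21 + 4*r)
y(-14)/(-4603) + 704/C(-12) = 1/((48 - 14)*(-4603)) + 704/(21 + 4*(-12)) = -1/4603/34 + 704/(21 - 48) = (1/34)*(-1/4603) + 704/(-27) = -1/156502 + 704*(-1/27) = -1/156502 - 704/27 = -110177435/4225554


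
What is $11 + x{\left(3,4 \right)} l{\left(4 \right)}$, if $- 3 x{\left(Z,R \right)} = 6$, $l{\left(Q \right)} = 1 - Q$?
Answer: $17$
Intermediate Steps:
$x{\left(Z,R \right)} = -2$ ($x{\left(Z,R \right)} = \left(- \frac{1}{3}\right) 6 = -2$)
$11 + x{\left(3,4 \right)} l{\left(4 \right)} = 11 - 2 \left(1 - 4\right) = 11 - -6 = 11 + 6 = 17$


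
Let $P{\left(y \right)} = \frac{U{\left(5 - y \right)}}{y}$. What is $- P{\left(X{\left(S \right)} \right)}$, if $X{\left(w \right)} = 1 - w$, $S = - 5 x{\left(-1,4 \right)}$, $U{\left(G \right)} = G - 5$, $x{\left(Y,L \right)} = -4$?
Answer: $1$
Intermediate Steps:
$U{\left(G \right)} = -5 + G$
$S = 20$ ($S = \left(-5\right) \left(-4\right) = 20$)
$P{\left(y \right)} = -1$ ($P{\left(y \right)} = \frac{-5 - \left(-5 + y\right)}{y} = \frac{\left(-1\right) y}{y} = -1$)
$- P{\left(X{\left(S \right)} \right)} = \left(-1\right) \left(-1\right) = 1$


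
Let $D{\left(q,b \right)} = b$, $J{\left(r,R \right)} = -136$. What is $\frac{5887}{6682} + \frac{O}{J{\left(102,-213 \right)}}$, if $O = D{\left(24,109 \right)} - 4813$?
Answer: $\frac{4029095}{113594} \approx 35.469$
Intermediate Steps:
$O = -4704$ ($O = 109 - 4813 = -4704$)
$\frac{5887}{6682} + \frac{O}{J{\left(102,-213 \right)}} = \frac{5887}{6682} - \frac{4704}{-136} = 5887 \cdot \frac{1}{6682} - - \frac{588}{17} = \frac{5887}{6682} + \frac{588}{17} = \frac{4029095}{113594}$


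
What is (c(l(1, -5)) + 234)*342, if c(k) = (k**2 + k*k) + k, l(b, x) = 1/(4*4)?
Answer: 5123331/64 ≈ 80052.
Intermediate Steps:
l(b, x) = 1/16
c(k) = k + 2*k**2 (c(k) = (k**2 + k**2) + k = 2*k**2 + k = k + 2*k**2)
(c(l(1, -5)) + 234)*342 = ((1 + 2*(1/16))/16 + 234)*342 = ((1 + 1/8)/16 + 234)*342 = ((1/16)*(9/8) + 234)*342 = (9/128 + 234)*342 = (29961/128)*342 = 5123331/64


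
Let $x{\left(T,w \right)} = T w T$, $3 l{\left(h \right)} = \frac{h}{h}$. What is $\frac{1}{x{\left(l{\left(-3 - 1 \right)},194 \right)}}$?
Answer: $\frac{9}{194} \approx 0.046392$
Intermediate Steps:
$l{\left(h \right)} = \frac{1}{3}$ ($l{\left(h \right)} = \frac{h \frac{1}{h}}{3} = \frac{1}{3} \cdot 1 = \frac{1}{3}$)
$x{\left(T,w \right)} = w T^{2}$
$\frac{1}{x{\left(l{\left(-3 - 1 \right)},194 \right)}} = \frac{1}{194 \left(\frac{1}{3}\right)^{2}} = \frac{1}{194 \cdot \frac{1}{9}} = \frac{1}{\frac{194}{9}} = \frac{9}{194}$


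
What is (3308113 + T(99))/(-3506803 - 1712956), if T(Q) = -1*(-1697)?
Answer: -3309810/5219759 ≈ -0.63409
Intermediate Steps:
T(Q) = 1697
(3308113 + T(99))/(-3506803 - 1712956) = (3308113 + 1697)/(-3506803 - 1712956) = 3309810/(-5219759) = 3309810*(-1/5219759) = -3309810/5219759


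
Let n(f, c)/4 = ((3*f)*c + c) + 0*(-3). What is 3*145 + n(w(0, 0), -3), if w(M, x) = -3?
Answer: 531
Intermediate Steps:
n(f, c) = 4*c + 12*c*f (n(f, c) = 4*(((3*f)*c + c) + 0*(-3)) = 4*((3*c*f + c) + 0) = 4*((c + 3*c*f) + 0) = 4*(c + 3*c*f) = 4*c + 12*c*f)
3*145 + n(w(0, 0), -3) = 3*145 + 4*(-3)*(1 + 3*(-3)) = 435 + 4*(-3)*(1 - 9) = 435 + 4*(-3)*(-8) = 435 + 96 = 531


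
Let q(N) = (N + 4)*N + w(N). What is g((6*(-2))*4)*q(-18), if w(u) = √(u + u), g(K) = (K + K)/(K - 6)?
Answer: 448 + 32*I/3 ≈ 448.0 + 10.667*I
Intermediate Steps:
g(K) = 2*K/(-6 + K) (g(K) = (2*K)/(-6 + K) = 2*K/(-6 + K))
w(u) = √2*√u (w(u) = √(2*u) = √2*√u)
q(N) = N*(4 + N) + √2*√N (q(N) = (N + 4)*N + √2*√N = (4 + N)*N + √2*√N = N*(4 + N) + √2*√N)
g((6*(-2))*4)*q(-18) = (2*((6*(-2))*4)/(-6 + (6*(-2))*4))*((-18)² + 4*(-18) + √2*√(-18)) = (2*(-12*4)/(-6 - 12*4))*(324 - 72 + √2*(3*I*√2)) = (2*(-48)/(-6 - 48))*(324 - 72 + 6*I) = (2*(-48)/(-54))*(252 + 6*I) = (2*(-48)*(-1/54))*(252 + 6*I) = 16*(252 + 6*I)/9 = 448 + 32*I/3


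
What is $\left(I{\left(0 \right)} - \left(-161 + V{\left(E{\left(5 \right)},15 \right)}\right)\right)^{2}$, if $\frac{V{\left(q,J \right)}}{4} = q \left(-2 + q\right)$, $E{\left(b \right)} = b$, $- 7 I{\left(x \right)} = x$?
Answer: $10201$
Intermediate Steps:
$I{\left(x \right)} = - \frac{x}{7}$
$V{\left(q,J \right)} = 4 q \left(-2 + q\right)$
$\left(I{\left(0 \right)} - \left(-161 + V{\left(E{\left(5 \right)},15 \right)}\right)\right)^{2} = \left(\left(- \frac{1}{7}\right) 0 + \left(\left(37 - -124\right) - 4 \cdot 5 \left(-2 + 5\right)\right)\right)^{2} = \left(0 + \left(\left(37 + 124\right) - 4 \cdot 5 \cdot 3\right)\right)^{2} = \left(0 + \left(161 - 60\right)\right)^{2} = \left(0 + 101\right)^{2} = 101^{2} = 10201$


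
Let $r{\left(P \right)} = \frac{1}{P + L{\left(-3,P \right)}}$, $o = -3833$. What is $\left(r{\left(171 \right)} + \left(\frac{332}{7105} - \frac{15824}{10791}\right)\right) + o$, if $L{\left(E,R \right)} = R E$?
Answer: $- \frac{3723814964123}{971154030} \approx -3834.4$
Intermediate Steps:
$L{\left(E,R \right)} = E R$
$r{\left(P \right)} = - \frac{1}{2 P}$ ($r{\left(P \right)} = \frac{1}{P - 3 P} = \frac{1}{\left(-2\right) P} = - \frac{1}{2 P}$)
$\left(r{\left(171 \right)} + \left(\frac{332}{7105} - \frac{15824}{10791}\right)\right) + o = \left(- \frac{1}{2 \cdot 171} + \left(\frac{332}{7105} - \frac{15824}{10791}\right)\right) - 3833 = \left(\left(- \frac{1}{2}\right) \frac{1}{171} + \left(332 \cdot \frac{1}{7105} - \frac{15824}{10791}\right)\right) - 3833 = \left(- \frac{1}{342} + \left(\frac{332}{7105} - \frac{15824}{10791}\right)\right) - 3833 = \left(- \frac{1}{342} - \frac{108846908}{76670055}\right) - 3833 = - \frac{1381567133}{971154030} - 3833 = - \frac{3723814964123}{971154030}$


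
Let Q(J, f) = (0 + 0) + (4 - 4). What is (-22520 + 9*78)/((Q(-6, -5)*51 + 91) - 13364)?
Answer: 21818/13273 ≈ 1.6438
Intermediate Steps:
Q(J, f) = 0 (Q(J, f) = 0 + 0 = 0)
(-22520 + 9*78)/((Q(-6, -5)*51 + 91) - 13364) = (-22520 + 9*78)/((0*51 + 91) - 13364) = (-22520 + 702)/((0 + 91) - 13364) = -21818/(91 - 13364) = -21818/(-13273) = -21818*(-1/13273) = 21818/13273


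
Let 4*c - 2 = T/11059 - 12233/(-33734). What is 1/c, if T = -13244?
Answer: 1492257224/434640263 ≈ 3.4333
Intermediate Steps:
c = 434640263/1492257224 (c = ½ + (-13244/11059 - 12233/(-33734))/4 = ½ + (-13244*1/11059 - 12233*(-1/33734))/4 = ½ + (-13244/11059 + 12233/33734)/4 = ½ + (¼)*(-311488349/373064306) = ½ - 311488349/1492257224 = 434640263/1492257224 ≈ 0.29126)
1/c = 1/(434640263/1492257224) = 1492257224/434640263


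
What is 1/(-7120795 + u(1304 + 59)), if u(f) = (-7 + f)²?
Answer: -1/5282059 ≈ -1.8932e-7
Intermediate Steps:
1/(-7120795 + u(1304 + 59)) = 1/(-7120795 + (-7 + (1304 + 59))²) = 1/(-7120795 + (-7 + 1363)²) = 1/(-7120795 + 1356²) = 1/(-7120795 + 1838736) = 1/(-5282059) = -1/5282059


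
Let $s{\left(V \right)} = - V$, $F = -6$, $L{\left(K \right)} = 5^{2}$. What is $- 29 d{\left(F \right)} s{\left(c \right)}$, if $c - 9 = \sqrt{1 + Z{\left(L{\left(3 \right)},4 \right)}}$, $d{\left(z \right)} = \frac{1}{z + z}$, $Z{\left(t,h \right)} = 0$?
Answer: $- \frac{145}{6} \approx -24.167$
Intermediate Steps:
$L{\left(K \right)} = 25$
$d{\left(z \right)} = \frac{1}{2 z}$
$c = 10$ ($c = 9 + \sqrt{1 + 0} = 9 + \sqrt{1} = 9 + 1 = 10$)
$- 29 d{\left(F \right)} s{\left(c \right)} = - 29 \frac{1}{2 \left(-6\right)} \left(\left(-1\right) 10\right) = - 29 \cdot \frac{1}{2} \left(- \frac{1}{6}\right) \left(-10\right) = \left(-29\right) \left(- \frac{1}{12}\right) \left(-10\right) = \frac{29}{12} \left(-10\right) = - \frac{145}{6}$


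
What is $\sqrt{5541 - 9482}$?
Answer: $i \sqrt{3941} \approx 62.777 i$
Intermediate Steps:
$\sqrt{5541 - 9482} = \sqrt{-3941} = i \sqrt{3941}$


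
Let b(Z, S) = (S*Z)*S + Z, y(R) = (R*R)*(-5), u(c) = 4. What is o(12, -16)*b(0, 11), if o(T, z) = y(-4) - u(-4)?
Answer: 0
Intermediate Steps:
y(R) = -5*R² (y(R) = R²*(-5) = -5*R²)
b(Z, S) = Z + Z*S² (b(Z, S) = Z*S² + Z = Z + Z*S²)
o(T, z) = -84 (o(T, z) = -5*(-4)² - 1*4 = -5*16 - 4 = -80 - 4 = -84)
o(12, -16)*b(0, 11) = -0*(1 + 11²) = -0*(1 + 121) = -0*122 = -84*0 = 0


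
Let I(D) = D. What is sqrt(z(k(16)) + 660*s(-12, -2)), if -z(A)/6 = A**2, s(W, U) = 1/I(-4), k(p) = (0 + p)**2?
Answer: 3*I*sqrt(43709) ≈ 627.2*I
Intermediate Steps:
k(p) = p**2
s(W, U) = -1/4 (s(W, U) = 1/(-4) = -1/4)
z(A) = -6*A**2
sqrt(z(k(16)) + 660*s(-12, -2)) = sqrt(-6*(16**2)**2 + 660*(-1/4)) = sqrt(-6*256**2 - 165) = sqrt(-6*65536 - 165) = sqrt(-393216 - 165) = sqrt(-393381) = 3*I*sqrt(43709)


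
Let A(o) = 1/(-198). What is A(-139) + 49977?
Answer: 9895445/198 ≈ 49977.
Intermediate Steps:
A(o) = -1/198
A(-139) + 49977 = -1/198 + 49977 = 9895445/198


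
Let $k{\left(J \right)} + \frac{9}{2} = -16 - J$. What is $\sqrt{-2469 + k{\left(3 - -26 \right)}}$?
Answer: $\frac{i \sqrt{10074}}{2} \approx 50.185 i$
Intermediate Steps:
$k{\left(J \right)} = - \frac{41}{2} - J$ ($k{\left(J \right)} = - \frac{9}{2} - \left(16 + J\right) = - \frac{41}{2} - J$)
$\sqrt{-2469 + k{\left(3 - -26 \right)}} = \sqrt{-2469 - \left(\frac{47}{2} + 26\right)} = \sqrt{-2469 - \frac{99}{2}} = \sqrt{- \frac{5037}{2}} = \frac{i \sqrt{10074}}{2}$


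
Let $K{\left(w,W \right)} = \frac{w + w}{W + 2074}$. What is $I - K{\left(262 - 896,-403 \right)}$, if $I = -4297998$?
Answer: $- \frac{7181953390}{1671} \approx -4.298 \cdot 10^{6}$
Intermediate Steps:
$K{\left(w,W \right)} = \frac{2 w}{2074 + W}$
$I - K{\left(262 - 896,-403 \right)} = -4297998 - \frac{2 \left(262 - 896\right)}{2074 - 403} = -4297998 - \frac{2 \left(262 - 896\right)}{1671} = -4297998 - 2 \left(-634\right) \frac{1}{1671} = -4297998 - - \frac{1268}{1671} = -4297998 + \frac{1268}{1671} = - \frac{7181953390}{1671}$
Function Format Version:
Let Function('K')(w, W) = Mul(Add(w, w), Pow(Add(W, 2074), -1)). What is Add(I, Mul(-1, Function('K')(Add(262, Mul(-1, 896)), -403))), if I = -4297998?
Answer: Rational(-7181953390, 1671) ≈ -4.2980e+6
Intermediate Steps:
Function('K')(w, W) = Mul(2, w, Pow(Add(2074, W), -1)) (Function('K')(w, W) = Mul(Mul(2, w), Pow(Add(2074, W), -1)) = Mul(2, w, Pow(Add(2074, W), -1)))
Add(I, Mul(-1, Function('K')(Add(262, Mul(-1, 896)), -403))) = Add(-4297998, Mul(-1, Mul(2, Add(262, Mul(-1, 896)), Pow(Add(2074, -403), -1)))) = Add(-4297998, Mul(-1, Mul(2, Add(262, -896), Pow(1671, -1)))) = Add(-4297998, Mul(-1, Mul(2, -634, Rational(1, 1671)))) = Add(-4297998, Mul(-1, Rational(-1268, 1671))) = Add(-4297998, Rational(1268, 1671)) = Rational(-7181953390, 1671)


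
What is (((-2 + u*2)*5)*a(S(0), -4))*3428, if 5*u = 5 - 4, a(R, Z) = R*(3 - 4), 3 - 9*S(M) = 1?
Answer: 54848/9 ≈ 6094.2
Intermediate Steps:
S(M) = 2/9 (S(M) = ⅓ - ⅑*1 = ⅓ - ⅑ = 2/9)
a(R, Z) = -R (a(R, Z) = R*(-1) = -R)
u = ⅕ (u = (5 - 4)/5 = (⅕)*1 = ⅕ ≈ 0.20000)
(((-2 + u*2)*5)*a(S(0), -4))*3428 = (((-2 + (⅕)*2)*5)*(-1*2/9))*3428 = (((-2 + ⅖)*5)*(-2/9))*3428 = (-8/5*5*(-2/9))*3428 = -8*(-2/9)*3428 = (16/9)*3428 = 54848/9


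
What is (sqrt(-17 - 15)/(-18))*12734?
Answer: -25468*I*sqrt(2)/9 ≈ -4001.9*I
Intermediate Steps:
(sqrt(-17 - 15)/(-18))*12734 = (sqrt(-32)*(-1/18))*12734 = ((4*I*sqrt(2))*(-1/18))*12734 = -2*I*sqrt(2)/9*12734 = -25468*I*sqrt(2)/9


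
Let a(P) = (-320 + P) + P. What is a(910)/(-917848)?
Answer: -375/229462 ≈ -0.0016343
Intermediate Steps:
a(P) = -320 + 2*P
a(910)/(-917848) = (-320 + 2*910)/(-917848) = (-320 + 1820)*(-1/917848) = 1500*(-1/917848) = -375/229462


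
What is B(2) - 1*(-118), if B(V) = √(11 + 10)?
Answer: 118 + √21 ≈ 122.58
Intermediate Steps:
B(V) = √21
B(2) - 1*(-118) = √21 - 1*(-118) = √21 + 118 = 118 + √21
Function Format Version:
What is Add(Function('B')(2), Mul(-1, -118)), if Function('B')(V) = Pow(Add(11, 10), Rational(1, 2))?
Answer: Add(118, Pow(21, Rational(1, 2))) ≈ 122.58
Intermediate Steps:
Function('B')(V) = Pow(21, Rational(1, 2))
Add(Function('B')(2), Mul(-1, -118)) = Add(Pow(21, Rational(1, 2)), Mul(-1, -118)) = Add(Pow(21, Rational(1, 2)), 118) = Add(118, Pow(21, Rational(1, 2)))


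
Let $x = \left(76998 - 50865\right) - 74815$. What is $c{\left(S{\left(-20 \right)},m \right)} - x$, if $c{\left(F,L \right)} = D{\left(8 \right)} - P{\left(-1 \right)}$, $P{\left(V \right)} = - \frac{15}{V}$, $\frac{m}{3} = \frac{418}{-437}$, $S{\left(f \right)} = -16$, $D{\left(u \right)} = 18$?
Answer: $48685$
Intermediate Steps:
$m = - \frac{66}{23}$ ($m = 3 \frac{418}{-437} = 3 \cdot 418 \left(- \frac{1}{437}\right) = 3 \left(- \frac{22}{23}\right) = - \frac{66}{23} \approx -2.8696$)
$c{\left(F,L \right)} = 3$ ($c{\left(F,L \right)} = 18 - - \frac{15}{-1} = 18 - \left(-15\right) \left(-1\right) = 18 - 15 = 3$)
$x = -48682$ ($x = 26133 - 74815 = -48682$)
$c{\left(S{\left(-20 \right)},m \right)} - x = 3 - -48682 = 3 + 48682 = 48685$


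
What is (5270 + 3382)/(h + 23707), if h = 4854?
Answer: 8652/28561 ≈ 0.30293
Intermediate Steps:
(5270 + 3382)/(h + 23707) = (5270 + 3382)/(4854 + 23707) = 8652/28561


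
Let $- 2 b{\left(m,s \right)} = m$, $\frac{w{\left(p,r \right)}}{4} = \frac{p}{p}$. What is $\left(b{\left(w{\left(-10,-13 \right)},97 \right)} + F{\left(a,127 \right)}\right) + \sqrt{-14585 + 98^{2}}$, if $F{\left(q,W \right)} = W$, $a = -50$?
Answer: $125 + i \sqrt{4981} \approx 125.0 + 70.576 i$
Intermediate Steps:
$w{\left(p,r \right)} = 4$ ($w{\left(p,r \right)} = 4 \frac{p}{p} = 4 \cdot 1 = 4$)
$b{\left(m,s \right)} = - \frac{m}{2}$
$\left(b{\left(w{\left(-10,-13 \right)},97 \right)} + F{\left(a,127 \right)}\right) + \sqrt{-14585 + 98^{2}} = \left(\left(- \frac{1}{2}\right) 4 + 127\right) + \sqrt{-14585 + 98^{2}} = \left(-2 + 127\right) + \sqrt{-14585 + 9604} = 125 + \sqrt{-4981} = 125 + i \sqrt{4981}$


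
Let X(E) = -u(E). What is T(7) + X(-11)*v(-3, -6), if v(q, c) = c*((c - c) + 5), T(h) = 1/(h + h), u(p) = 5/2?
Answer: 1051/14 ≈ 75.071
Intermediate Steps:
u(p) = 5/2 (u(p) = 5*(½) = 5/2)
T(h) = 1/(2*h)
v(q, c) = 5*c (v(q, c) = c*(0 + 5) = c*5 = 5*c)
X(E) = -5/2 (X(E) = -1*5/2 = -5/2)
T(7) + X(-11)*v(-3, -6) = (½)/7 - 25*(-6)/2 = (½)*(⅐) - 5/2*(-30) = 1/14 + 75 = 1051/14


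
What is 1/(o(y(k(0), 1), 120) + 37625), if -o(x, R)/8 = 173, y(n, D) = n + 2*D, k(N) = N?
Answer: 1/36241 ≈ 2.7593e-5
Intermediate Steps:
o(x, R) = -1384 (o(x, R) = -8*173 = -1384)
1/(o(y(k(0), 1), 120) + 37625) = 1/(-1384 + 37625) = 1/36241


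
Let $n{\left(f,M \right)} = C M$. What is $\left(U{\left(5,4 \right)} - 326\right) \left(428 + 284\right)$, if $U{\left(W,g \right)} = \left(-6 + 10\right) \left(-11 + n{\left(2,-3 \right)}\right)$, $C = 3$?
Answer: $-289072$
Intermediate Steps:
$n{\left(f,M \right)} = 3 M$
$U{\left(W,g \right)} = -80$ ($U{\left(W,g \right)} = \left(-6 + 10\right) \left(-11 + 3 \left(-3\right)\right) = 4 \left(-11 - 9\right) = 4 \left(-20\right) = -80$)
$\left(U{\left(5,4 \right)} - 326\right) \left(428 + 284\right) = \left(-80 - 326\right) \left(428 + 284\right) = \left(-406\right) 712 = -289072$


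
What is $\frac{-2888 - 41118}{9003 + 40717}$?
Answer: $- \frac{22003}{24860} \approx -0.88508$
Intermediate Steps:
$\frac{-2888 - 41118}{9003 + 40717} = - \frac{44006}{49720} = \left(-44006\right) \frac{1}{49720} = - \frac{22003}{24860}$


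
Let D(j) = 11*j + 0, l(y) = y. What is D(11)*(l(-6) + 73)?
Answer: 8107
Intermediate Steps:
D(j) = 11*j
D(11)*(l(-6) + 73) = (11*11)*(-6 + 73) = 121*67 = 8107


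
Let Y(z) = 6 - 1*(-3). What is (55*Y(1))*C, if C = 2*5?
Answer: 4950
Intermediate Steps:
C = 10
Y(z) = 9 (Y(z) = 6 + 3 = 9)
(55*Y(1))*C = (55*9)*10 = 495*10 = 4950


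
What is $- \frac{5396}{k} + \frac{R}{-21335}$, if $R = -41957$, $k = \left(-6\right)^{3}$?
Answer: $\frac{31046593}{1152090} \approx 26.948$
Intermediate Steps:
$k = -216$
$- \frac{5396}{k} + \frac{R}{-21335} = - \frac{5396}{-216} - \frac{41957}{-21335} = \left(-5396\right) \left(- \frac{1}{216}\right) - - \frac{41957}{21335} = \frac{1349}{54} + \frac{41957}{21335} = \frac{31046593}{1152090}$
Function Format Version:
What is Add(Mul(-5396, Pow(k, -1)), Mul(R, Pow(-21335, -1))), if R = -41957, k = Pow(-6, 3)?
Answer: Rational(31046593, 1152090) ≈ 26.948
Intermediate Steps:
k = -216
Add(Mul(-5396, Pow(k, -1)), Mul(R, Pow(-21335, -1))) = Add(Mul(-5396, Pow(-216, -1)), Mul(-41957, Pow(-21335, -1))) = Add(Mul(-5396, Rational(-1, 216)), Mul(-41957, Rational(-1, 21335))) = Add(Rational(1349, 54), Rational(41957, 21335)) = Rational(31046593, 1152090)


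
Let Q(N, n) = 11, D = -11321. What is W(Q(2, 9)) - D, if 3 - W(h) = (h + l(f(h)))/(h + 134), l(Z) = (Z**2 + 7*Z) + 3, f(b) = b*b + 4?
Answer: 1625466/145 ≈ 11210.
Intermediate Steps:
f(b) = 4 + b**2 (f(b) = b**2 + 4 = 4 + b**2)
l(Z) = 3 + Z**2 + 7*Z
W(h) = 3 - (31 + h + (4 + h**2)**2 + 7*h**2)/(134 + h) (W(h) = 3 - (h + (3 + (4 + h**2)**2 + 7*(4 + h**2)))/(h + 134) = 3 - (h + (3 + (4 + h**2)**2 + (28 + 7*h**2)))/(134 + h) = 3 - (h + (31 + (4 + h**2)**2 + 7*h**2))/(134 + h) = 3 - (31 + h + (4 + h**2)**2 + 7*h**2)/(134 + h))
W(Q(2, 9)) - D = (355 - 1*11**4 - 15*11**2 + 2*11)/(134 + 11) - 1*(-11321) = (355 - 1*14641 - 15*121 + 22)/145 + 11321 = (355 - 14641 - 1815 + 22)/145 + 11321 = (1/145)*(-16079) + 11321 = -16079/145 + 11321 = 1625466/145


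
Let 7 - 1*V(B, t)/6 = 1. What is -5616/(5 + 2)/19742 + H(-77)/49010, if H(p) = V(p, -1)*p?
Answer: -164578482/1693221985 ≈ -0.097198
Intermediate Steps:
V(B, t) = 36 (V(B, t) = 42 - 6*1 = 42 - 6 = 36)
H(p) = 36*p
-5616/(5 + 2)/19742 + H(-77)/49010 = -5616/(5 + 2)/19742 + (36*(-77))/49010 = -5616/7*(1/19742) - 2772*1/49010 = -5616*⅐*(1/19742) - 1386/24505 = -5616/7*1/19742 - 1386/24505 = -2808/69097 - 1386/24505 = -164578482/1693221985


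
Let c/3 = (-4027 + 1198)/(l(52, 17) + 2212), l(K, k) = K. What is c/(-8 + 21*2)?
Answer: -8487/76976 ≈ -0.11026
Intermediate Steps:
c = -8487/2264 (c = 3*((-4027 + 1198)/(52 + 2212)) = 3*(-2829/2264) = -8487/2264 ≈ -3.7487)
c/(-8 + 21*2) = -8487/(2264*(-8 + 21*2)) = -8487/(2264*(-8 + 42)) = -8487/2264/34 = -8487/2264*1/34 = -8487/76976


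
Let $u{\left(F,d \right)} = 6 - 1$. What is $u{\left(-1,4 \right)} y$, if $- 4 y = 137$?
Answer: $- \frac{685}{4} \approx -171.25$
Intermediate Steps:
$u{\left(F,d \right)} = 5$ ($u{\left(F,d \right)} = 6 - 1 = 5$)
$y = - \frac{137}{4}$ ($y = \left(- \frac{1}{4}\right) 137 = - \frac{137}{4} \approx -34.25$)
$u{\left(-1,4 \right)} y = 5 \left(- \frac{137}{4}\right) = - \frac{685}{4}$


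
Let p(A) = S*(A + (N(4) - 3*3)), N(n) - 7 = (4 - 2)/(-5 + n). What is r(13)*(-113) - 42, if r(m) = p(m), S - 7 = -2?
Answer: -5127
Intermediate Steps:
N(n) = 7 + 2/(-5 + n) (N(n) = 7 + (4 - 2)/(-5 + n) = 7 + 2/(-5 + n))
S = 5 (S = 7 - 2 = 5)
p(A) = -20 + 5*A (p(A) = 5*(A + ((-33 + 7*4)/(-5 + 4) - 3*3)) = 5*(A + ((-33 + 28)/(-1) - 9)) = 5*(A + (-1*(-5) - 9)) = 5*(A + (5 - 9)) = 5*(A - 4) = 5*(-4 + A) = -20 + 5*A)
r(m) = -20 + 5*m
r(13)*(-113) - 42 = (-20 + 5*13)*(-113) - 42 = (-20 + 65)*(-113) - 42 = 45*(-113) - 42 = -5085 - 42 = -5127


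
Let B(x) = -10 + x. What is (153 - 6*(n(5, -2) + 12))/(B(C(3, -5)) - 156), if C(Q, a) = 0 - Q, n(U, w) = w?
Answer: -93/169 ≈ -0.55030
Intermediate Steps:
C(Q, a) = -Q
(153 - 6*(n(5, -2) + 12))/(B(C(3, -5)) - 156) = (153 - 6*(-2 + 12))/((-10 - 1*3) - 156) = (153 - 6*10)/((-10 - 3) - 156) = (153 - 60)/(-13 - 156) = 93/(-169) = 93*(-1/169) = -93/169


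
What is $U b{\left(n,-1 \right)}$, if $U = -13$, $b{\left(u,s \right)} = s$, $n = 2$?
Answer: $13$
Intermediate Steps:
$U b{\left(n,-1 \right)} = \left(-13\right) \left(-1\right) = 13$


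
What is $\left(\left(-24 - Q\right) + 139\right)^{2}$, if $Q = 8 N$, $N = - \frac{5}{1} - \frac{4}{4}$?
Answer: $26569$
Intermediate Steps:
$N = -6$ ($N = \left(-5\right) 1 - 1 = -5 - 1 = -6$)
$Q = -48$ ($Q = 8 \left(-6\right) = -48$)
$\left(\left(-24 - Q\right) + 139\right)^{2} = \left(\left(-24 - -48\right) + 139\right)^{2} = \left(\left(-24 + 48\right) + 139\right)^{2} = \left(24 + 139\right)^{2} = 163^{2} = 26569$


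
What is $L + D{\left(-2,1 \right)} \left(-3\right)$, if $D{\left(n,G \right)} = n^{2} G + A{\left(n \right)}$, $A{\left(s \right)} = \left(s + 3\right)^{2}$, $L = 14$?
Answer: $-1$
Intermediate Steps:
$A{\left(s \right)} = \left(3 + s\right)^{2}$
$D{\left(n,G \right)} = \left(3 + n\right)^{2} + G n^{2}$ ($D{\left(n,G \right)} = n^{2} G + \left(3 + n\right)^{2} = G n^{2} + \left(3 + n\right)^{2} = \left(3 + n\right)^{2} + G n^{2}$)
$L + D{\left(-2,1 \right)} \left(-3\right) = 14 + \left(\left(3 - 2\right)^{2} + 1 \left(-2\right)^{2}\right) \left(-3\right) = 14 + \left(1^{2} + 1 \cdot 4\right) \left(-3\right) = 14 + \left(1 + 4\right) \left(-3\right) = 14 + 5 \left(-3\right) = 14 - 15 = -1$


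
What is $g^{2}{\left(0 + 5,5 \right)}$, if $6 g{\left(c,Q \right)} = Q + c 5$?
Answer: $25$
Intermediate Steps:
$g{\left(c,Q \right)} = \frac{Q}{6} + \frac{5 c}{6}$ ($g{\left(c,Q \right)} = \frac{Q + c 5}{6} = \frac{Q + 5 c}{6} = \frac{Q}{6} + \frac{5 c}{6}$)
$g^{2}{\left(0 + 5,5 \right)} = \left(\frac{1}{6} \cdot 5 + \frac{5 \left(0 + 5\right)}{6}\right)^{2} = \left(\frac{5}{6} + \frac{5}{6} \cdot 5\right)^{2} = \left(\frac{5}{6} + \frac{25}{6}\right)^{2} = 5^{2} = 25$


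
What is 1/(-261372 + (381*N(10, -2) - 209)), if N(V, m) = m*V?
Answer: -1/269201 ≈ -3.7147e-6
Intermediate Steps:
N(V, m) = V*m
1/(-261372 + (381*N(10, -2) - 209)) = 1/(-261372 + (381*(10*(-2)) - 209)) = 1/(-261372 + (381*(-20) - 209)) = 1/(-261372 + (-7620 - 209)) = 1/(-261372 - 7829) = 1/(-269201) = -1/269201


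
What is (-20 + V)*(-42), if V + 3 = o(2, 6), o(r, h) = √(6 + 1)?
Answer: 966 - 42*√7 ≈ 854.88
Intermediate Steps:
o(r, h) = √7
V = -3 + √7 ≈ -0.35425
(-20 + V)*(-42) = (-20 + (-3 + √7))*(-42) = (-23 + √7)*(-42) = 966 - 42*√7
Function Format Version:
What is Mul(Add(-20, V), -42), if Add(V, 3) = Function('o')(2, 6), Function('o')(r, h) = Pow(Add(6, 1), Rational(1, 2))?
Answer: Add(966, Mul(-42, Pow(7, Rational(1, 2)))) ≈ 854.88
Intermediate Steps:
Function('o')(r, h) = Pow(7, Rational(1, 2))
V = Add(-3, Pow(7, Rational(1, 2))) ≈ -0.35425
Mul(Add(-20, V), -42) = Mul(Add(-20, Add(-3, Pow(7, Rational(1, 2)))), -42) = Mul(Add(-23, Pow(7, Rational(1, 2))), -42) = Add(966, Mul(-42, Pow(7, Rational(1, 2))))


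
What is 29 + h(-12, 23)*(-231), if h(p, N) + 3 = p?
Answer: 3494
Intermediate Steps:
h(p, N) = -3 + p
29 + h(-12, 23)*(-231) = 29 + (-3 - 12)*(-231) = 29 - 15*(-231) = 29 + 3465 = 3494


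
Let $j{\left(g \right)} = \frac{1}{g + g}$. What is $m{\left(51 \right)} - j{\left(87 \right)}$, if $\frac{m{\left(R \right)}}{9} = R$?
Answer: $\frac{79865}{174} \approx 458.99$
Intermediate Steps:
$m{\left(R \right)} = 9 R$
$j{\left(g \right)} = \frac{1}{2 g}$
$m{\left(51 \right)} - j{\left(87 \right)} = 9 \cdot 51 - \frac{1}{2 \cdot 87} = 459 - \frac{1}{2} \cdot \frac{1}{87} = 459 - \frac{1}{174} = \frac{79865}{174}$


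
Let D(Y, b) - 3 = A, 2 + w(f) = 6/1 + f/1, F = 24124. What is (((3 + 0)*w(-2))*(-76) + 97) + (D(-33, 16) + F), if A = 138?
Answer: 23906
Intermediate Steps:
w(f) = 4 + f (w(f) = -2 + (6/1 + f/1) = -2 + (6*1 + f*1) = -2 + (6 + f) = 4 + f)
D(Y, b) = 141 (D(Y, b) = 3 + 138 = 141)
(((3 + 0)*w(-2))*(-76) + 97) + (D(-33, 16) + F) = (((3 + 0)*(4 - 2))*(-76) + 97) + (141 + 24124) = ((3*2)*(-76) + 97) + 24265 = (6*(-76) + 97) + 24265 = (-456 + 97) + 24265 = -359 + 24265 = 23906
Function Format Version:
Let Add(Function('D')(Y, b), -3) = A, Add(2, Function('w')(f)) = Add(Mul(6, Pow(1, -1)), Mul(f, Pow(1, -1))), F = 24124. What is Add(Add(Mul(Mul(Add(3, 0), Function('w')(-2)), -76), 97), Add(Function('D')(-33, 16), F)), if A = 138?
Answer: 23906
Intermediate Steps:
Function('w')(f) = Add(4, f) (Function('w')(f) = Add(-2, Add(Mul(6, Pow(1, -1)), Mul(f, Pow(1, -1)))) = Add(-2, Add(Mul(6, 1), Mul(f, 1))) = Add(-2, Add(6, f)) = Add(4, f))
Function('D')(Y, b) = 141 (Function('D')(Y, b) = Add(3, 138) = 141)
Add(Add(Mul(Mul(Add(3, 0), Function('w')(-2)), -76), 97), Add(Function('D')(-33, 16), F)) = Add(Add(Mul(Mul(Add(3, 0), Add(4, -2)), -76), 97), Add(141, 24124)) = Add(Add(Mul(Mul(3, 2), -76), 97), 24265) = Add(Add(Mul(6, -76), 97), 24265) = Add(Add(-456, 97), 24265) = Add(-359, 24265) = 23906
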